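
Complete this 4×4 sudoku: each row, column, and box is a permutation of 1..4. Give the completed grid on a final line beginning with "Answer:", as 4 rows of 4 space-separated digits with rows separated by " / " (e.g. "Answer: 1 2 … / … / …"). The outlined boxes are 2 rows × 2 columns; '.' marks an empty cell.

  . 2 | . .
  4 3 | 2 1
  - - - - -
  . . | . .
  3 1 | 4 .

Step 1. [r1c3∈{3}] nothing but 3 survives at r1c3. So r1c3=3.
Step 2. [r3c1∈{2}] r3c1's peers cover all but 2, so r3c1=2.
Step 3. [r3c4∈{3}] r3c4 is down to just 3, so r3c4=3.
Step 4. [r3c2∈{4}] r3c2 has the single candidate 4 ⇒ r3c2=4.
Step 5. [r1c4∈{4}] r1c4's peers cover all but 4. So r1c4=4.
Step 6. [r4c4∈{2}] r4c4 is down to just 2 ⇒ r4c4=2.
Step 7. [r1c1∈{1}] r1c1 has the single candidate 1 ⇒ r1c1=1.
Step 8. [r3c3∈{1}] r3c3 has the single candidate 1 ⇒ r3c3=1.

Answer: 1 2 3 4 / 4 3 2 1 / 2 4 1 3 / 3 1 4 2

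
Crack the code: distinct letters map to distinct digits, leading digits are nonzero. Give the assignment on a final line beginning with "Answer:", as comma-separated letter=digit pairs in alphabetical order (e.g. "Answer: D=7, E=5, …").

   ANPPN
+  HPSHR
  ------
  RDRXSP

Step 1. [col 1: N + R ≡ P (mod 10)] no forcing yet in column 1 (carry-in 0); R=1 is free and consistent — try it, so R=1.
Step 2. [col 1: N + R ≡ P (mod 10)] N=5 is one option consistent with column 1 (N + R ≡ P (mod 10), carry-in 0) — take it ⇒ N=5.
Step 3. [col 1: N + R ≡ P (mod 10)] column 1 reads N+R+carry(0)=P with N=5, R=1; with digits 1,5 already taken and all letters distinct, the only value for P is 6. So P=6.
Step 4. [col 2: P + H ≡ S (mod 10)] column 2 (P + H ≡ S (mod 10), carry-in 0) doesn't pin S yet; pick S=0 and continue, so S=0.
Step 5. [col 2: P + H ≡ S (mod 10)] in column 2 we have P+H≡S with carry-in 0; given P=6, S=0 and digits 0,1,5,6 already taken and all letters distinct, that pins H to 4, so H=4.
Step 6. [col 3: P + S ≡ X (mod 10)] in column 3 we have P+S≡X with carry-in 1; given P=6, S=0 and digits 0,1,4,5,6 already taken and all letters distinct, that pins X to 7, so X=7.
Step 7. [col 5: A + H ≡ D (mod 10)] several values work for A in column 5 (A + H ≡ D (mod 10), carry-in 1); try A=8 ⇒ A=8.
Step 8. [col 5: A + H ≡ D (mod 10)] column 5 reads A+H+carry(1)=D with A=8, H=4; with digits 0,1,4,5,6,7,8 already taken and all letters distinct, the only value for D is 3 ⇒ D=3.

Answer: A=8, D=3, H=4, N=5, P=6, R=1, S=0, X=7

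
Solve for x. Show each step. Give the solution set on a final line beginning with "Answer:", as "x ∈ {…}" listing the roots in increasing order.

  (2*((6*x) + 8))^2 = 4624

Step 1. [(2*((6*x) + 8))^2 = 4624] LHS squared, RHS 4624 ≥ 0: apply √ (±). So sqrt: 2*((6*x) + 8) = 68 or -68.
Step 2. [2*((6*x) + 8) = 68 or -68] 2·(inner) — divide through by 2 ⇒ div: (6*x) + 8 = 34 or -34.
Step 3. [(6*x) + 8 = 34 or -34] the outer +8 inverts by subtracting 8, so sub: 6*x = 26 or -42.
Step 4. [6*x = 26 or -42] 6·(inner) — divide through by 6 ⇒ div: x = 13/3 or -7.

Answer: x ∈ {-7, 13/3}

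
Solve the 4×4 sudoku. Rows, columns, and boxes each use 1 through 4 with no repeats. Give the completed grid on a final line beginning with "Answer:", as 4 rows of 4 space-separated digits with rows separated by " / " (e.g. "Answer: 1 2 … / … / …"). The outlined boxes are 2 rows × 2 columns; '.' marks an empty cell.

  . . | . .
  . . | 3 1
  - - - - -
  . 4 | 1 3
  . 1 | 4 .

Step 1. [r2c2∈{2}] only 2 remains possible at r2c2 ⇒ r2c2=2.
Step 2. [r4c1∈{2,3}] 3 has one home in row 4: r4c1, so r4c1=3.
Step 3. [r1c4∈{2,4}] col 4 places 4 nowhere but r1c4. So r1c4=4.
Step 4. [r1c1∈{1}] only 1 remains possible at r1c1 ⇒ r1c1=1.
Step 5. [r1c2∈{3}] only 3 remains possible at r1c2, so r1c2=3.
Step 6. [r4c4∈{2}] r4c4 is down to just 2. So r4c4=2.
Step 7. [r2c1∈{4}] r2c1's peers cover all but 4 ⇒ r2c1=4.
Step 8. [r1c3∈{2}] nothing but 2 survives at r1c3 ⇒ r1c3=2.
Step 9. [r3c1∈{2}] nothing but 2 survives at r3c1, so r3c1=2.

Answer: 1 3 2 4 / 4 2 3 1 / 2 4 1 3 / 3 1 4 2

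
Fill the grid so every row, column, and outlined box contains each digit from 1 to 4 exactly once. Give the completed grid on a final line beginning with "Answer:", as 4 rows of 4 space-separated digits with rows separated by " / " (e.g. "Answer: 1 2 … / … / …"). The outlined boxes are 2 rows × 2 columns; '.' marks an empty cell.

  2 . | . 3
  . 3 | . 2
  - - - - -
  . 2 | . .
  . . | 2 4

Step 1. [r3c1∈{1,3,4}] across row 3, 4 lands solely at r3c1. So r3c1=4.
Step 2. [r2c1∈{1}] nothing but 1 survives at r2c1. So r2c1=1.
Step 3. [r1c3∈{1,4}] row 1 places 1 nowhere but r1c3, so r1c3=1.
Step 4. [r3c4∈{1}] nothing but 1 survives at r3c4 ⇒ r3c4=1.
Step 5. [r4c1∈{3}] nothing but 3 survives at r4c1. So r4c1=3.
Step 6. [r4c2∈{1}] r4c2 is down to just 1 ⇒ r4c2=1.
Step 7. [r1c2∈{4}] r1c2 is down to just 4. So r1c2=4.
Step 8. [r3c3∈{3}] r3c3 has the single candidate 3. So r3c3=3.
Step 9. [r2c3∈{4}] only 4 remains possible at r2c3 ⇒ r2c3=4.

Answer: 2 4 1 3 / 1 3 4 2 / 4 2 3 1 / 3 1 2 4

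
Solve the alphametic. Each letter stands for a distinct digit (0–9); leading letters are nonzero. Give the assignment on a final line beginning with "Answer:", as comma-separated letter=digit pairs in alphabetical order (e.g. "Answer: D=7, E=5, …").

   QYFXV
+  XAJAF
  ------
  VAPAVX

Step 1. [col 1: V + F ≡ X (mod 10)] column 1 (V + F ≡ X (mod 10), carry-in 0) doesn't pin X yet; pick X=8 and continue, so X=8.
Step 2. [col 1: V + F ≡ X (mod 10)] no forcing yet in column 1 (carry-in 0); V=1 is free and consistent — try it ⇒ V=1.
Step 3. [col 1: V + F ≡ X (mod 10)] from column 1 (V=1, X=8, carry-in 0, digits 1,8 already taken and all letters distinct): F must equal 7, so F=7.
Step 4. [col 2: X + A ≡ V (mod 10)] column 2 reads X+A+carry(0)=V with X=8, V=1; with digits 1,7,8 already taken and all letters distinct, the only value for A is 3. So A=3.
Step 5. [col 3: F + J ≡ A (mod 10)] from column 3 (F=7, A=3, carry-in 1, digits 1,3,7,8 already taken and all letters distinct): J must equal 5, so J=5.
Step 6. [col 4: Y + A ≡ P (mod 10)] Y=6 is one option consistent with column 4 (Y + A ≡ P (mod 10), carry-in 1) — take it. So Y=6.
Step 7. [col 4: Y + A ≡ P (mod 10)] column 4 reads Y+A+carry(1)=P with Y=6, A=3; with digits 1,3,5,6,7,8 already taken and all letters distinct, the only value for P is 0. So P=0.
Step 8. [col 5: Q + X ≡ A (mod 10)] in column 5 we have Q+X≡A with carry-in 1; given X=8, A=3 and digits 0,1,3,5,6,7,8 already taken and all letters distinct, that pins Q to 4. So Q=4.

Answer: A=3, F=7, J=5, P=0, Q=4, V=1, X=8, Y=6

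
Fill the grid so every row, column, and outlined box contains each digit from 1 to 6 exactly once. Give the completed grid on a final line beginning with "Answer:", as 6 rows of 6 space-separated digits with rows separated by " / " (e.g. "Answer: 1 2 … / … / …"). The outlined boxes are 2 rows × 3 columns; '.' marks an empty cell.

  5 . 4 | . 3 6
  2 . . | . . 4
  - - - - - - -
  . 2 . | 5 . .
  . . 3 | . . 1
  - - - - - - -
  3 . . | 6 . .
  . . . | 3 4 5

Step 1. [r1c2∈{1}] nothing but 1 survives at r1c2, so r1c2=1.
Step 2. [r6c2∈{6}] nothing but 6 survives at r6c2, so r6c2=6.
Step 3. [r3c1∈{1,4,6}] row 3 places 4 nowhere but r3c1, so r3c1=4.
Step 4. [r5c3∈{1,2,5}] 5 has one home in col 3: r5c3, so r5c3=5.
Step 5. [r3c5∈{6}] r3c5 has the single candidate 6. So r3c5=6.
Step 6. [r5c5∈{1,2}] 1 has one home in row 5: r5c5. So r5c5=1.
Step 7. [r4c5∈{2}] only 2 remains possible at r4c5 ⇒ r4c5=2.
Step 8. [r3c3∈{1}] r3c3's peers cover all but 1 ⇒ r3c3=1.
Step 9. [r2c5∈{5}] only 5 remains possible at r2c5, so r2c5=5.
Step 10. [r3c6∈{3}] nothing but 3 survives at r3c6 ⇒ r3c6=3.
Step 11. [r4c2∈{5}] r4c2 has the single candidate 5 ⇒ r4c2=5.
Step 12. [r4c4∈{4}] r4c4 is down to just 4, so r4c4=4.
Step 13. [r2c2∈{3}] r2c2's peers cover all but 3, so r2c2=3.
Step 14. [r1c4∈{2}] r1c4's peers cover all but 2, so r1c4=2.
Step 15. [r4c1∈{6}] r4c1 has the single candidate 6. So r4c1=6.
Step 16. [r2c3∈{6}] r2c3's peers cover all but 6, so r2c3=6.
Step 17. [r2c4∈{1}] r2c4 has the single candidate 1 ⇒ r2c4=1.
Step 18. [r6c1∈{1}] r6c1's peers cover all but 1, so r6c1=1.
Step 19. [r5c6∈{2}] only 2 remains possible at r5c6, so r5c6=2.
Step 20. [r5c2∈{4}] r5c2 is down to just 4. So r5c2=4.
Step 21. [r6c3∈{2}] r6c3's peers cover all but 2, so r6c3=2.

Answer: 5 1 4 2 3 6 / 2 3 6 1 5 4 / 4 2 1 5 6 3 / 6 5 3 4 2 1 / 3 4 5 6 1 2 / 1 6 2 3 4 5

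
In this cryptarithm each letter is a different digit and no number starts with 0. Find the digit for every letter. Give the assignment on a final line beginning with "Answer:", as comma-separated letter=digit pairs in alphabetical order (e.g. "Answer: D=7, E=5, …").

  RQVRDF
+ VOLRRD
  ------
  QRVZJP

Step 1. [col 1: F + D ≡ P (mod 10)] no forcing yet in column 1 (carry-in 0); D=5 is free and consistent — try it ⇒ D=5.
Step 2. [col 1: F + D ≡ P (mod 10)] no forcing yet in column 1 (carry-in 0); P=4 is free and consistent — try it, so P=4.
Step 3. [col 1: F + D ≡ P (mod 10)] in column 1 we have F+D≡P with carry-in 0; given D=5, P=4 and digits 4,5 already taken and all letters distinct, that pins F to 9 ⇒ F=9.
Step 4. [col 2: D + R ≡ J (mod 10)] no forcing yet in column 2 (carry-in 1); R=1 is free and consistent — try it, so R=1.
Step 5. [col 2: D + R ≡ J (mod 10)] in column 2 we have D+R≡J with carry-in 1; given D=5, R=1 and digits 1,4,5,9 already taken and all letters distinct, that pins J to 7 ⇒ J=7.
Step 6. [col 3: R + R ≡ Z (mod 10)] column 3: given R=1, carry-in 0, and digits 1,4,5,7,9 already taken and all letters distinct, R+R≡Z (mod 10) forces Z=2. So Z=2.
Step 7. [col 4: V + L ≡ V (mod 10)] from column 4 (nothing yet, carry-in 0, digits 1,2,4,5,7,9 already taken and all letters distinct): L must equal 0, so L=0.
Step 8. [col 4: V + L ≡ V (mod 10)] several values work for V in column 4 (V + L ≡ V (mod 10), carry-in 0); try V=6, so V=6.
Step 9. [col 5: Q + O ≡ R (mod 10)] column 5 (Q + O ≡ R (mod 10), carry-in 0) doesn't pin O yet; pick O=3 and continue, so O=3.
Step 10. [col 5: Q + O ≡ R (mod 10)] from column 5 (O=3, R=1, carry-in 0, digits 0,1,2,3,4,5,6,7,9 already taken and all letters distinct): Q must equal 8, so Q=8.

Answer: D=5, F=9, J=7, L=0, O=3, P=4, Q=8, R=1, V=6, Z=2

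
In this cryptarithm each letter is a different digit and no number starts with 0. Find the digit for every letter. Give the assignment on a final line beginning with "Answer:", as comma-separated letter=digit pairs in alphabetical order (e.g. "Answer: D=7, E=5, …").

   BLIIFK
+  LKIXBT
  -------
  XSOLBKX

Step 1. [col 1: K + T ≡ X (mod 10)] X=1 is one option consistent with column 1 (K + T ≡ X (mod 10), carry-in 0) — take it. So X=1.
Step 2. [col 1: K + T ≡ X (mod 10)] K=4 is one option consistent with column 1 (K + T ≡ X (mod 10), carry-in 0) — take it, so K=4.
Step 3. [col 1: K + T ≡ X (mod 10)] in column 1 we have K+T≡X with carry-in 0; given K=4, X=1 and digits 1,4 already taken and all letters distinct, that pins T to 7. So T=7.
Step 4. [col 2: F + B ≡ K (mod 10)] several values work for F in column 2 (F + B ≡ K (mod 10), carry-in 1); try F=8 ⇒ F=8.
Step 5. [col 2: F + B ≡ K (mod 10)] column 2 reads F+B+carry(1)=K with F=8, K=4; with digits 1,4,7,8 already taken and all letters distinct, the only value for B is 5, so B=5.
Step 6. [col 3: I + X ≡ B (mod 10)] column 3 reads I+X+carry(1)=B with X=1, B=5; with digits 1,4,5,7,8 already taken and all letters distinct, the only value for I is 3. So I=3.
Step 7. [col 4: I + I ≡ L (mod 10)] column 4 reads I+I+carry(0)=L with I=3; with digits 1,3,4,5,7,8 already taken and all letters distinct, the only value for L is 6, so L=6.
Step 8. [col 5: L + K ≡ O (mod 10)] column 5 reads L+K+carry(0)=O with L=6, K=4; with digits 1,3,4,5,6,7,8 already taken and all letters distinct, the only value for O is 0, so O=0.
Step 9. [col 6: B + L ≡ S (mod 10)] column 6 reads B+L+carry(1)=S with B=5, L=6; with digits 0,1,3,4,5,6,7,8 already taken and all letters distinct, the only value for S is 2, so S=2.

Answer: B=5, F=8, I=3, K=4, L=6, O=0, S=2, T=7, X=1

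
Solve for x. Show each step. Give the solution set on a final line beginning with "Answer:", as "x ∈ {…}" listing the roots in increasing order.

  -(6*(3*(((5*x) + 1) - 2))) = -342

Step 1. [-(6*(3*(((5*x) + 1) - 2))) = -342] leading − — multiply by −1, so neg: 6*(3*(((5*x) + 1) - 2)) = 342.
Step 2. [6*(3*(((5*x) + 1) - 2)) = 342] 6 out front; divide by 6, so div: 3*(((5*x) + 1) - 2) = 57.
Step 3. [3*(((5*x) + 1) - 2) = 57] 3·(inner) — divide through by 3. So div: ((5*x) + 1) - 2 = 19.
Step 4. [((5*x) + 1) - 2 = 19] -2 is outermost — add 2 both sides, so sub: (5*x) + 1 = 21.
Step 5. [(5*x) + 1 = 21] 1 comes off first (subtract 1) ⇒ sub: 5*x = 20.
Step 6. [5*x = 20] LHS = 5·(…); ÷5 both sides. So div: x = 4.

Answer: x ∈ {4}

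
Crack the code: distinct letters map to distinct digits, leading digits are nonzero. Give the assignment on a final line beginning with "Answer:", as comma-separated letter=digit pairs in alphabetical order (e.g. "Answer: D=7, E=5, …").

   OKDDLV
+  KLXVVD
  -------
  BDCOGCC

Step 1. [B] adding two 6-digit numbers gives at most 6+1 digits, and here it does — B is that final carry and must be 1. So B=1.
Step 2. [col 1: V + D ≡ C (mod 10)] column 1 (V + D ≡ C (mod 10), carry-in 0) doesn't pin C yet; pick C=2 and continue ⇒ C=2.
Step 3. [col 1: V + D ≡ C (mod 10)] D=5 is one option consistent with column 1 (V + D ≡ C (mod 10), carry-in 0) — take it. So D=5.
Step 4. [col 1: V + D ≡ C (mod 10)] from column 1 (D=5, C=2, carry-in 0, digits 1,2,5 already taken and all letters distinct): V must equal 7, so V=7.
Step 5. [col 2: L + V ≡ C (mod 10)] from column 2 (V=7, C=2, carry-in 1, digits 1,2,5,7 already taken and all letters distinct): L must equal 4. So L=4.
Step 6. [col 3: D + V ≡ G (mod 10)] from column 3 (D=5, V=7, carry-in 1, digits 1,2,4,5,7 already taken and all letters distinct): G must equal 3 ⇒ G=3.
Step 7. [col 4: D + X ≡ O (mod 10)] in column 4 we have D+X≡O with carry-in 1; given D=5 and digits 1,2,3,4,5,7 already taken and all letters distinct, that pins O to 6, so O=6.
Step 8. [col 4: D + X ≡ O (mod 10)] in column 4 we have D+X≡O with carry-in 1; given D=5, O=6 and digits 1,2,3,4,5,6,7 already taken and all letters distinct, that pins X to 0, so X=0.
Step 9. [col 5: K + L ≡ C (mod 10)] from column 5 (L=4, C=2, carry-in 0, digits 0,1,2,3,4,5,6,7 already taken and all letters distinct): K must equal 8, so K=8.

Answer: B=1, C=2, D=5, G=3, K=8, L=4, O=6, V=7, X=0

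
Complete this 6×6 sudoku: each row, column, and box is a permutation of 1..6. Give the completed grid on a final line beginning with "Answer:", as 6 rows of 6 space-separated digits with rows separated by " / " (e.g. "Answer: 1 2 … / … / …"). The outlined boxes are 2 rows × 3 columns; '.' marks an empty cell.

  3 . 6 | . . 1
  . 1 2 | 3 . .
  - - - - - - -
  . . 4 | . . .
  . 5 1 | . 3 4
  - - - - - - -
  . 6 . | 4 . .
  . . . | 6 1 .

Step 1. [r4c4∈{2}] r4c4 has the single candidate 2 ⇒ r4c4=2.
Step 2. [r2c1∈{4,5}] box 1 places 5 nowhere but r2c1, so r2c1=5.
Step 3. [r1c5∈{2,4,5}] 2 has one home in row 1: r1c5, so r1c5=2.
Step 4. [r5c5∈{5}] nothing but 5 survives at r5c5 ⇒ r5c5=5.
Step 5. [r5c3∈{3}] r5c3 has the single candidate 3. So r5c3=3.
Step 6. [r3c5∈{6}] r3c5 has the single candidate 6. So r3c5=6.
Step 7. [r3c1∈{2}] only 2 remains possible at r3c1, so r3c1=2.
Step 8. [r6c2∈{2,4}] in col 2, 2 fits only at r6c2. So r6c2=2.
Step 9. [r3c6∈{5}] nothing but 5 survives at r3c6 ⇒ r3c6=5.
Step 10. [r1c4∈{5}] r1c4 has the single candidate 5. So r1c4=5.
Step 11. [r5c1∈{1}] nothing but 1 survives at r5c1, so r5c1=1.
Step 12. [r2c6∈{6}] nothing but 6 survives at r2c6. So r2c6=6.
Step 13. [r3c4∈{1}] r3c4 has the single candidate 1. So r3c4=1.
Step 14. [r5c6∈{2}] r5c6 is down to just 2 ⇒ r5c6=2.
Step 15. [r3c2∈{3}] nothing but 3 survives at r3c2 ⇒ r3c2=3.
Step 16. [r6c1∈{4}] r6c1's peers cover all but 4, so r6c1=4.
Step 17. [r4c1∈{6}] only 6 remains possible at r4c1, so r4c1=6.
Step 18. [r6c3∈{5}] r6c3 has the single candidate 5 ⇒ r6c3=5.
Step 19. [r1c2∈{4}] r1c2 has the single candidate 4, so r1c2=4.
Step 20. [r2c5∈{4}] r2c5 has the single candidate 4 ⇒ r2c5=4.
Step 21. [r6c6∈{3}] r6c6 is down to just 3 ⇒ r6c6=3.

Answer: 3 4 6 5 2 1 / 5 1 2 3 4 6 / 2 3 4 1 6 5 / 6 5 1 2 3 4 / 1 6 3 4 5 2 / 4 2 5 6 1 3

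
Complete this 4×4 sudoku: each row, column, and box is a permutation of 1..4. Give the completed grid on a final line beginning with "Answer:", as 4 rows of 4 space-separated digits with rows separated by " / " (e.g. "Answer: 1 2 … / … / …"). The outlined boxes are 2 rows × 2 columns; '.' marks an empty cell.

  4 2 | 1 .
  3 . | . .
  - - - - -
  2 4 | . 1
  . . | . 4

Step 1. [r4c3∈{2,3}] in row 4, 2 fits only at r4c3 ⇒ r4c3=2.
Step 2. [r2c2∈{1}] r2c2 has the single candidate 1, so r2c2=1.
Step 3. [r1c4∈{3}] r1c4's peers cover all but 3 ⇒ r1c4=3.
Step 4. [r4c1∈{1}] r4c1's peers cover all but 1 ⇒ r4c1=1.
Step 5. [r2c4∈{2}] nothing but 2 survives at r2c4, so r2c4=2.
Step 6. [r4c2∈{3}] r4c2's peers cover all but 3 ⇒ r4c2=3.
Step 7. [r2c3∈{4}] r2c3 is down to just 4 ⇒ r2c3=4.
Step 8. [r3c3∈{3}] r3c3 has the single candidate 3 ⇒ r3c3=3.

Answer: 4 2 1 3 / 3 1 4 2 / 2 4 3 1 / 1 3 2 4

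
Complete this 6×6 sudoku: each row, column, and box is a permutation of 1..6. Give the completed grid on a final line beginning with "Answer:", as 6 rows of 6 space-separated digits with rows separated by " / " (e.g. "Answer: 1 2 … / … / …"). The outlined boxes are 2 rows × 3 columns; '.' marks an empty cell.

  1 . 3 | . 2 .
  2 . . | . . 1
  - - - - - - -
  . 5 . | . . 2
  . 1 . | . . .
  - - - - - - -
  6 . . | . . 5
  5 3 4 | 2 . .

Step 1. [r4c6∈{3,4,6}] r4c6 is the only open cell in col 6 admitting 3, so r4c6=3.
Step 2. [r1c4∈{4,5,6}] row 1 places 5 nowhere but r1c4, so r1c4=5.
Step 3. [r3c3∈{6}] only 6 remains possible at r3c3. So r3c3=6.
Step 4. [r1c6∈{4,6}] r1c6 is the only open cell in col 6 admitting 4. So r1c6=4.
Step 5. [r6c5∈{1,6}] in row 6, 1 fits only at r6c5. So r6c5=1.
Step 6. [r3c5∈{4}] only 4 remains possible at r3c5. So r3c5=4.
Step 7. [r5c5∈{3}] r5c5's peers cover all but 3. So r5c5=3.
Step 8. [r2c5∈{6}] r2c5 has the single candidate 6. So r2c5=6.
Step 9. [r4c3∈{2}] nothing but 2 survives at r4c3 ⇒ r4c3=2.
Step 10. [r6c6∈{6}] nothing but 6 survives at r6c6, so r6c6=6.
Step 11. [r2c2∈{4}] r2c2 has the single candidate 4, so r2c2=4.
Step 12. [r3c4∈{1}] only 1 remains possible at r3c4. So r3c4=1.
Step 13. [r5c4∈{4}] r5c4's peers cover all but 4, so r5c4=4.
Step 14. [r4c5∈{5}] only 5 remains possible at r4c5 ⇒ r4c5=5.
Step 15. [r5c2∈{2}] r5c2 has the single candidate 2 ⇒ r5c2=2.
Step 16. [r4c4∈{6}] r4c4 has the single candidate 6 ⇒ r4c4=6.
Step 17. [r2c4∈{3}] only 3 remains possible at r2c4, so r2c4=3.
Step 18. [r1c2∈{6}] nothing but 6 survives at r1c2, so r1c2=6.
Step 19. [r5c3∈{1}] r5c3 is down to just 1. So r5c3=1.
Step 20. [r4c1∈{4}] r4c1 has the single candidate 4 ⇒ r4c1=4.
Step 21. [r2c3∈{5}] nothing but 5 survives at r2c3. So r2c3=5.
Step 22. [r3c1∈{3}] only 3 remains possible at r3c1. So r3c1=3.

Answer: 1 6 3 5 2 4 / 2 4 5 3 6 1 / 3 5 6 1 4 2 / 4 1 2 6 5 3 / 6 2 1 4 3 5 / 5 3 4 2 1 6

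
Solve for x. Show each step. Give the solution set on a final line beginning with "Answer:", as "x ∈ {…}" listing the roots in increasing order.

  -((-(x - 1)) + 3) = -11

Step 1. [-((-(x - 1)) + 3) = -11] LHS negated; negate both sides, so neg: (-(x - 1)) + 3 = 11.
Step 2. [(-(x - 1)) + 3 = 11] 3 comes off first (subtract 3). So sub: -(x - 1) = 8.
Step 3. [-(x - 1) = 8] leading − — multiply by −1, so neg: x - 1 = -8.
Step 4. [x - 1 = -8] the outer -1 inverts by adding 1 ⇒ sub: x = -7.

Answer: x ∈ {-7}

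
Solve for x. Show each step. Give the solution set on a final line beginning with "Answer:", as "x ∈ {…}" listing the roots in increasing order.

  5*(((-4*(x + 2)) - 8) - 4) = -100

Step 1. [5*(((-4*(x + 2)) - 8) - 4) = -100] leading coefficient 5: divide by 5 ⇒ div: ((-4*(x + 2)) - 8) - 4 = -20.
Step 2. [((-4*(x + 2)) - 8) - 4 = -20] -4 is outermost — add 4 both sides. So sub: (-4*(x + 2)) - 8 = -16.
Step 3. [(-4*(x + 2)) - 8 = -16] -4 | LHS and -4 | -16: pull -4 out. So factor: (x + 2) + 2 = 4.
Step 4. [(x + 2) + 2 = 4] 2 comes off first (subtract 2) ⇒ sub: x + 2 = 2.
Step 5. [x + 2 = 2] +2 is outermost — subtract 2 both sides ⇒ sub: x = 0.

Answer: x ∈ {0}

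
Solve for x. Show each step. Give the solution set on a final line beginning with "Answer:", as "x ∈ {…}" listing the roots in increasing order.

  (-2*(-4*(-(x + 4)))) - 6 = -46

Step 1. [(-2*(-4*(-(x + 4)))) - 6 = -46] -6 is outermost — add 6 both sides. So sub: -2*(-4*(-(x + 4))) = -40.
Step 2. [-2*(-4*(-(x + 4))) = -40] divide by the outer -2 ⇒ div: -4*(-(x + 4)) = 20.
Step 3. [-4*(-(x + 4)) = 20] divide by the outer -4, so div: -(x + 4) = -5.
Step 4. [-(x + 4) = -5] flip signs both sides ⇒ neg: x + 4 = 5.
Step 5. [x + 4 = 5] the outer +4 inverts by subtracting 4. So sub: x = 1.

Answer: x ∈ {1}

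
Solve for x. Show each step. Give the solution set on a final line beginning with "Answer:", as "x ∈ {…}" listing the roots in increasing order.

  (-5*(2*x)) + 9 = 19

Step 1. [(-5*(2*x)) + 9 = 19] subtract 9: x sits inside (… + 9). So sub: -5*(2*x) = 10.
Step 2. [-5*(2*x) = 10] -5 out front; divide by -5. So div: 2*x = -2.
Step 3. [2*x = -2] LHS = 2·(…); ÷2 both sides ⇒ div: x = -1.

Answer: x ∈ {-1}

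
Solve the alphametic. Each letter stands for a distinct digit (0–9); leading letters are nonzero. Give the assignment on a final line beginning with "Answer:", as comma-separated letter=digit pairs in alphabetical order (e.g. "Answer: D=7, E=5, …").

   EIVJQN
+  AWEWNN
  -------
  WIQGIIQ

Step 1. [col 1: N + N ≡ Q (mod 10)] Q=4 is one option consistent with column 1 (N + N ≡ Q (mod 10), carry-in 0) — take it, so Q=4.
Step 2. [col 1: N + N ≡ Q (mod 10)] N=7 is one option consistent with column 1 (N + N ≡ Q (mod 10), carry-in 0) — take it ⇒ N=7.
Step 3. [col 2: Q + N ≡ I (mod 10)] in column 2 we have Q+N≡I with carry-in 1; given Q=4, N=7 and digits 4,7 already taken and all letters distinct, that pins I to 2. So I=2.
Step 4. [col 3: J + W ≡ I (mod 10)] no forcing yet in column 3 (carry-in 1); J=0 is free and consistent — try it, so J=0.
Step 5. [col 3: J + W ≡ I (mod 10)] in column 3 we have J+W≡I with carry-in 1; given J=0, I=2 and digits 0,2,4,7 already taken and all letters distinct, that pins W to 1. So W=1.
Step 6. [col 4: V + E ≡ G (mod 10)] G=5 is one option consistent with column 4 (V + E ≡ G (mod 10), carry-in 0) — take it ⇒ G=5.
Step 7. [col 4: V + E ≡ G (mod 10)] several values work for V in column 4 (V + E ≡ G (mod 10), carry-in 0); try V=6 ⇒ V=6.
Step 8. [col 4: V + E ≡ G (mod 10)] column 4 reads V+E+carry(0)=G with V=6, G=5; with digits 0,1,2,4,5,6,7 already taken and all letters distinct, the only value for E is 9, so E=9.
Step 9. [col 6: E + A ≡ I (mod 10)] column 6 reads E+A+carry(0)=I with E=9, I=2; with digits 0,1,2,4,5,6,7,9 already taken and all letters distinct, the only value for A is 3, so A=3.

Answer: A=3, E=9, G=5, I=2, J=0, N=7, Q=4, V=6, W=1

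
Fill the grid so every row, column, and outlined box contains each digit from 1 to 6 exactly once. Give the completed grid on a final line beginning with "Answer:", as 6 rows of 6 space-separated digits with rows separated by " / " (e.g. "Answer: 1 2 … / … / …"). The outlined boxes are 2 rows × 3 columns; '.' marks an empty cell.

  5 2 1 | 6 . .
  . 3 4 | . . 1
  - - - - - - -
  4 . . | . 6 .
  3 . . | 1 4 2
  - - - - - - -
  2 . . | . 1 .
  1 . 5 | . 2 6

Step 1. [r6c4∈{3,4}] across row 6, 3 lands solely at r6c4, so r6c4=3.
Step 2. [r3c4∈{5}] only 5 remains possible at r3c4. So r3c4=5.
Step 3. [r1c6∈{3,4}] across row 1, 4 lands solely at r1c6 ⇒ r1c6=4.
Step 4. [r4c3∈{6}] r4c3 has the single candidate 6, so r4c3=6.
Step 5. [r5c4∈{4}] r5c4's peers cover all but 4 ⇒ r5c4=4.
Step 6. [r2c4∈{2}] nothing but 2 survives at r2c4 ⇒ r2c4=2.
Step 7. [r2c5∈{5}] only 5 remains possible at r2c5, so r2c5=5.
Step 8. [r3c2∈{1}] only 1 remains possible at r3c2 ⇒ r3c2=1.
Step 9. [r5c2∈{6}] r5c2 has the single candidate 6, so r5c2=6.
Step 10. [r1c5∈{3}] only 3 remains possible at r1c5 ⇒ r1c5=3.
Step 11. [r3c3∈{2}] r3c3 has the single candidate 2 ⇒ r3c3=2.
Step 12. [r3c6∈{3}] r3c6 has the single candidate 3 ⇒ r3c6=3.
Step 13. [r5c3∈{3}] only 3 remains possible at r5c3 ⇒ r5c3=3.
Step 14. [r2c1∈{6}] r2c1 has the single candidate 6. So r2c1=6.
Step 15. [r5c6∈{5}] only 5 remains possible at r5c6. So r5c6=5.
Step 16. [r6c2∈{4}] r6c2's peers cover all but 4 ⇒ r6c2=4.
Step 17. [r4c2∈{5}] nothing but 5 survives at r4c2 ⇒ r4c2=5.

Answer: 5 2 1 6 3 4 / 6 3 4 2 5 1 / 4 1 2 5 6 3 / 3 5 6 1 4 2 / 2 6 3 4 1 5 / 1 4 5 3 2 6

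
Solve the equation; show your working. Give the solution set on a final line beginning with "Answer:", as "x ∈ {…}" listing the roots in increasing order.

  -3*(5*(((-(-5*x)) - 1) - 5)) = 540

Step 1. [-3*(5*(((-(-5*x)) - 1) - 5)) = 540] -3·(inner) — divide through by -3 ⇒ div: 5*(((-(-5*x)) - 1) - 5) = -180.
Step 2. [5*(((-(-5*x)) - 1) - 5) = -180] 5·(inner) — divide through by 5 ⇒ div: ((-(-5*x)) - 1) - 5 = -36.
Step 3. [((-(-5*x)) - 1) - 5 = -36] add 5: x sits inside (… - 5) ⇒ sub: (-(-5*x)) - 1 = -31.
Step 4. [(-(-5*x)) - 1 = -31] the outer -1 inverts by adding 1. So sub: -(-5*x) = -30.
Step 5. [-(-5*x) = -30] flip signs both sides ⇒ neg: -5*x = 30.
Step 6. [-5*x = 30] -5·(inner) — divide through by -5, so div: x = -6.

Answer: x ∈ {-6}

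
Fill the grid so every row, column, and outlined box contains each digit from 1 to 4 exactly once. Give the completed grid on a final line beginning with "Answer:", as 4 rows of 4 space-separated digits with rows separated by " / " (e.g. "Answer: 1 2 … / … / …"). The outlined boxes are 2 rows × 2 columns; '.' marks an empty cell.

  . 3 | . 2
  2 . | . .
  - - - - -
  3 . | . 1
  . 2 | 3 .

Step 1. [r4c4∈{4}] nothing but 4 survives at r4c4, so r4c4=4.
Step 2. [r2c2∈{1,4}] r2c2 is the only open cell in col 2 admitting 1 ⇒ r2c2=1.
Step 3. [r1c1∈{4}] r1c1's peers cover all but 4. So r1c1=4.
Step 4. [r2c3∈{4}] only 4 remains possible at r2c3 ⇒ r2c3=4.
Step 5. [r4c1∈{1}] r4c1 has the single candidate 1, so r4c1=1.
Step 6. [r2c4∈{3}] r2c4 has the single candidate 3 ⇒ r2c4=3.
Step 7. [r3c2∈{4}] r3c2's peers cover all but 4, so r3c2=4.
Step 8. [r3c3∈{2}] r3c3 is down to just 2. So r3c3=2.
Step 9. [r1c3∈{1}] r1c3's peers cover all but 1. So r1c3=1.

Answer: 4 3 1 2 / 2 1 4 3 / 3 4 2 1 / 1 2 3 4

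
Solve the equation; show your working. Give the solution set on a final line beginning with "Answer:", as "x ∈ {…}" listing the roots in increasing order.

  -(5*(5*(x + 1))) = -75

Step 1. [-(5*(5*(x + 1))) = -75] flip signs both sides. So neg: 5*(5*(x + 1)) = 75.
Step 2. [5*(5*(x + 1)) = 75] divide by the outer 5. So div: 5*(x + 1) = 15.
Step 3. [5*(x + 1) = 15] LHS = 5·(…); ÷5 both sides, so div: x + 1 = 3.
Step 4. [x + 1 = 3] peel the +1: subtract 1 from each side. So sub: x = 2.

Answer: x ∈ {2}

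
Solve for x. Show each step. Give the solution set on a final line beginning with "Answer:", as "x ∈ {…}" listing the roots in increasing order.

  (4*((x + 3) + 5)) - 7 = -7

Step 1. [(4*((x + 3) + 5)) - 7 = -7] peel the -7: add 7 from each side, so sub: 4*((x + 3) + 5) = 0.
Step 2. [4*((x + 3) + 5) = 0] divide by the outer 4, so div: (x + 3) + 5 = 0.
Step 3. [(x + 3) + 5 = 0] +5 is outermost — subtract 5 both sides. So sub: x + 3 = -5.
Step 4. [x + 3 = -5] subtract 3: x sits inside (… + 3), so sub: x = -8.

Answer: x ∈ {-8}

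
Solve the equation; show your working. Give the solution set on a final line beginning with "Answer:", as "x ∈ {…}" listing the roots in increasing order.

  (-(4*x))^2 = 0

Step 1. [(-(4*x))^2 = 0] √ both sides: 0 ≥ 0 gives two branches ⇒ sqrt: -(4*x) = 0.
Step 2. [-(4*x) = 0] flip signs both sides ⇒ neg: 4*x = 0.
Step 3. [4*x = 0] 4 out front; divide by 4, so div: x = 0.

Answer: x ∈ {0}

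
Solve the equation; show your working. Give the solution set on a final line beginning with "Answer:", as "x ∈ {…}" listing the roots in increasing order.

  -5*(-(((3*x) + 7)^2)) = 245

Step 1. [-5*(-(((3*x) + 7)^2)) = 245] -5·(inner) — divide through by -5. So div: -(((3*x) + 7)^2) = -49.
Step 2. [-(((3*x) + 7)^2) = -49] leading − — multiply by −1 ⇒ neg: ((3*x) + 7)^2 = 49.
Step 3. [((3*x) + 7)^2 = 49] LHS squared, RHS 49 ≥ 0: apply √ (±). So sqrt: (3*x) + 7 = 7 or -7.
Step 4. [(3*x) + 7 = 7 or -7] +7 is outermost — subtract 7 both sides. So sub: 3*x = 0 or -14.
Step 5. [3*x = 0 or -14] divide by the outer 3, so div: x = 0 or -14/3.

Answer: x ∈ {-14/3, 0}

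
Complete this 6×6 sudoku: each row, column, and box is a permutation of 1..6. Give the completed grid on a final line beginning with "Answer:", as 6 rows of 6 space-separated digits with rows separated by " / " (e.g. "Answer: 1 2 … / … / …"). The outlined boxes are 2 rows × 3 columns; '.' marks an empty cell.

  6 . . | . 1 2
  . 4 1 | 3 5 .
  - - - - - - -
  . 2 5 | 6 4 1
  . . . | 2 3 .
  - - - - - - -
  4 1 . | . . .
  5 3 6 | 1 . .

Step 1. [r5c6∈{3,5,6}] in row 5, 3 fits only at r5c6, so r5c6=3.
Step 2. [r5c5∈{2,6}] row 5 places 6 nowhere but r5c5, so r5c5=6.
Step 3. [r4c2∈{6}] r4c2 is down to just 6 ⇒ r4c2=6.
Step 4. [r4c3∈{4}] r4c3's peers cover all but 4. So r4c3=4.
Step 5. [r6c5∈{2}] nothing but 2 survives at r6c5 ⇒ r6c5=2.
Step 6. [r1c4∈{4}] r1c4 has the single candidate 4, so r1c4=4.
Step 7. [r4c1∈{1}] r4c1's peers cover all but 1 ⇒ r4c1=1.
Step 8. [r5c4∈{5}] r5c4 is down to just 5. So r5c4=5.
Step 9. [r1c2∈{5}] r1c2 is down to just 5, so r1c2=5.
Step 10. [r4c6∈{5}] r4c6 is down to just 5, so r4c6=5.
Step 11. [r6c6∈{4}] r6c6 is down to just 4. So r6c6=4.
Step 12. [r2c1∈{2}] r2c1's peers cover all but 2 ⇒ r2c1=2.
Step 13. [r2c6∈{6}] only 6 remains possible at r2c6, so r2c6=6.
Step 14. [r3c1∈{3}] r3c1's peers cover all but 3 ⇒ r3c1=3.
Step 15. [r5c3∈{2}] nothing but 2 survives at r5c3 ⇒ r5c3=2.
Step 16. [r1c3∈{3}] r1c3's peers cover all but 3, so r1c3=3.

Answer: 6 5 3 4 1 2 / 2 4 1 3 5 6 / 3 2 5 6 4 1 / 1 6 4 2 3 5 / 4 1 2 5 6 3 / 5 3 6 1 2 4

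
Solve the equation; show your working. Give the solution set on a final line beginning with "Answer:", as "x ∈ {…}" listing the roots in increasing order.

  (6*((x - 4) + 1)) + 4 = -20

Step 1. [(6*((x - 4) + 1)) + 4 = -20] +4 is outermost — subtract 4 both sides, so sub: 6*((x - 4) + 1) = -24.
Step 2. [6*((x - 4) + 1) = -24] 6 out front; divide by 6, so div: (x - 4) + 1 = -4.
Step 3. [(x - 4) + 1 = -4] the outer +1 inverts by subtracting 1, so sub: x - 4 = -5.
Step 4. [x - 4 = -5] the outer -4 inverts by adding 4. So sub: x = -1.

Answer: x ∈ {-1}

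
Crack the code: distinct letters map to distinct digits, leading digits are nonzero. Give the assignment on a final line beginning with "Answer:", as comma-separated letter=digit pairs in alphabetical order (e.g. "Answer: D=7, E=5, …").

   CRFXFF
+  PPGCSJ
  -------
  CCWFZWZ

Step 1. [col 1: F + J ≡ Z (mod 10)] Z=6 is one option consistent with column 1 (F + J ≡ Z (mod 10), carry-in 0) — take it, so Z=6.
Step 2. [col 1: F + J ≡ Z (mod 10)] column 1 (F + J ≡ Z (mod 10), carry-in 0) doesn't pin F yet; pick F=4 and continue ⇒ F=4.
Step 3. [col 1: F + J ≡ Z (mod 10)] from column 1 (F=4, Z=6, carry-in 0, digits 4,6 already taken and all letters distinct): J must equal 2, so J=2.
Step 4. [C] the sum has 7 digits but both addends have 6; that extra leading digit C is the final carry, namely 1. So C=1.
Step 5. [col 2: F + S ≡ W (mod 10)] S=3 is one option consistent with column 2 (F + S ≡ W (mod 10), carry-in 0) — take it ⇒ S=3.
Step 6. [col 2: F + S ≡ W (mod 10)] column 2 reads F+S+carry(0)=W with F=4, S=3; with digits 1,2,3,4,6 already taken and all letters distinct, the only value for W is 7, so W=7.
Step 7. [col 3: X + C ≡ Z (mod 10)] column 3: given C=1, Z=6, carry-in 0, and digits 1,2,3,4,6,7 already taken and all letters distinct, X+C≡Z (mod 10) forces X=5, so X=5.
Step 8. [col 4: F + G ≡ F (mod 10)] in column 4 we have F+G≡F with carry-in 0; given F=4 and digits 1,2,3,4,5,6,7 already taken and all letters distinct, that pins G to 0 ⇒ G=0.
Step 9. [col 5: R + P ≡ W (mod 10)] several values work for P in column 5 (R + P ≡ W (mod 10), carry-in 0); try P=9. So P=9.
Step 10. [col 5: R + P ≡ W (mod 10)] column 5: given P=9, W=7, carry-in 0, and digits 0,1,2,3,4,5,6,7,9 already taken and all letters distinct, R+P≡W (mod 10) forces R=8, so R=8.

Answer: C=1, F=4, G=0, J=2, P=9, R=8, S=3, W=7, X=5, Z=6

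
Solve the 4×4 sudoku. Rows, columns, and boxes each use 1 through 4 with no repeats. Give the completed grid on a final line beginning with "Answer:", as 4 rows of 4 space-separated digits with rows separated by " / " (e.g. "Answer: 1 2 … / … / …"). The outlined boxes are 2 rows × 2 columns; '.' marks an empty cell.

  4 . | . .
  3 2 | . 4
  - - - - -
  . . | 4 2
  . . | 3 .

Step 1. [r1c2∈{1}] r1c2 has the single candidate 1. So r1c2=1.
Step 2. [r3c1∈{1}] nothing but 1 survives at r3c1, so r3c1=1.
Step 3. [r4c4∈{1}] r4c4 has the single candidate 1. So r4c4=1.
Step 4. [r4c2∈{4}] r4c2 has the single candidate 4 ⇒ r4c2=4.
Step 5. [r1c3∈{2}] nothing but 2 survives at r1c3. So r1c3=2.
Step 6. [r4c1∈{2}] nothing but 2 survives at r4c1. So r4c1=2.
Step 7. [r3c2∈{3}] r3c2 is down to just 3, so r3c2=3.
Step 8. [r2c3∈{1}] r2c3 is down to just 1 ⇒ r2c3=1.
Step 9. [r1c4∈{3}] nothing but 3 survives at r1c4 ⇒ r1c4=3.

Answer: 4 1 2 3 / 3 2 1 4 / 1 3 4 2 / 2 4 3 1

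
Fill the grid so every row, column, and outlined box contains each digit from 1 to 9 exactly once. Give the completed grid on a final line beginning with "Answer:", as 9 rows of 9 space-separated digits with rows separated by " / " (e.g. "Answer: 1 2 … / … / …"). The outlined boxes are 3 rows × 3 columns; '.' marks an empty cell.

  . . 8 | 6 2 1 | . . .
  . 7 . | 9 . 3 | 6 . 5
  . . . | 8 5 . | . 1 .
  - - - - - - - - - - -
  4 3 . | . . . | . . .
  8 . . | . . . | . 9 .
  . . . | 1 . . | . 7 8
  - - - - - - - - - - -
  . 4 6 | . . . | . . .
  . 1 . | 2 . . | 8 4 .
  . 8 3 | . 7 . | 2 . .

Step 1. [r9c9∈{1,6,9}] 1 has one home in row 9: r9c9 ⇒ r9c9=1.
Step 2. [r7c1∈{2,5,7,9}] r7c1 is the only open cell in row 7 admitting 2 ⇒ r7c1=2.
Step 3. [r1c8∈{3}] only 3 remains possible at r1c8, so r1c8=3.
Step 4. [r7c8∈{5}] r7c8's peers cover all but 5, so r7c8=5.
Step 5. [r3c6∈{4,7}] 7 has one home in box 2: r3c6, so r3c6=7.
Step 6. [r7c4∈{3}] nothing but 3 survives at r7c4. So r7c4=3.
Step 7. [r8c9∈{3,6,7,9}] row 8 places 3 nowhere but r8c9, so r8c9=3.
Step 8. [r2c5∈{4}] nothing but 4 survives at r2c5. So r2c5=4.
Step 9. [r3c3∈{2,4,9}] col 3 places 4 nowhere but r3c3. So r3c3=4.
Step 10. [r3c7∈{9}] r3c7's peers cover all but 9, so r3c7=9.
Step 11. [r3c9∈{2}] r3c9 is down to just 2, so r3c9=2.
Step 12. [r4c9∈{6}] only 6 remains possible at r4c9. So r4c9=6.
Step 13. [r5c9∈{4}] only 4 remains possible at r5c9, so r5c9=4.
Step 14. [r6c6∈{2,4,5,6,9}] r6c6 is the only open cell in row 6 admitting 4 ⇒ r6c6=4.
Step 15. [r2c3∈{1,2}] in row 2, 2 fits only at r2c3, so r2c3=2.
Step 16. [r6c2∈{2,5,6,9}] across row 6, 2 lands solely at r6c2, so r6c2=2.
Step 17. [r7c9∈{7,9}] 9 has one home in col 9: r7c9. So r7c9=9.
Step 18. [r5c6∈{2,5,6}] r5c6 is the only open cell in row 5 admitting 2 ⇒ r5c6=2.
Step 19. [r8c1∈{5,7,9}] across col 1, 7 lands solely at r8c1 ⇒ r8c1=7.
Step 20. [r7c6∈{8}] r7c6's peers cover all but 8 ⇒ r7c6=8.
Step 21. [r3c2∈{6}] only 6 remains possible at r3c2. So r3c2=6.
Step 22. [r5c2∈{5}] r5c2's peers cover all but 5, so r5c2=5.
Step 23. [r6c3∈{9}] r6c3 has the single candidate 9 ⇒ r6c3=9.
Step 24. [r9c1∈{5,9}] r9c1 is the only open cell in box 7 admitting 9 ⇒ r9c1=9.
Step 25. [r5c5∈{3,6}] row 5 places 6 nowhere but r5c5. So r5c5=6.
Step 26. [r8c6∈{5,6,9}] r8c6 is the only open cell in row 8 admitting 6, so r8c6=6.
Step 27. [r5c7∈{1,3}] row 5 places 3 nowhere but r5c7 ⇒ r5c7=3.
Step 28. [r5c4∈{7}] r5c4 is down to just 7 ⇒ r5c4=7.
Step 29. [r4c4∈{5}] r4c4 has the single candidate 5 ⇒ r4c4=5.
Step 30. [r7c7∈{7}] nothing but 7 survives at r7c7, so r7c7=7.
Step 31. [r4c7∈{1}] only 1 remains possible at r4c7 ⇒ r4c7=1.
Step 32. [r8c5∈{9}] only 9 remains possible at r8c5, so r8c5=9.
Step 33. [r9c4∈{4}] r9c4 is down to just 4. So r9c4=4.
Step 34. [r1c7∈{4}] only 4 remains possible at r1c7, so r1c7=4.
Step 35. [r4c5∈{8}] r4c5 has the single candidate 8. So r4c5=8.
Step 36. [r8c3∈{5}] r8c3's peers cover all but 5 ⇒ r8c3=5.
Step 37. [r7c5∈{1}] r7c5's peers cover all but 1, so r7c5=1.
Step 38. [r4c6∈{9}] r4c6 has the single candidate 9 ⇒ r4c6=9.
Step 39. [r1c1∈{5}] r1c1 is down to just 5. So r1c1=5.
Step 40. [r1c2∈{9}] nothing but 9 survives at r1c2. So r1c2=9.
Step 41. [r9c8∈{6}] r9c8's peers cover all but 6 ⇒ r9c8=6.
Step 42. [r1c9∈{7}] only 7 remains possible at r1c9, so r1c9=7.
Step 43. [r4c8∈{2}] r4c8 has the single candidate 2 ⇒ r4c8=2.
Step 44. [r6c5∈{3}] only 3 remains possible at r6c5. So r6c5=3.
Step 45. [r6c7∈{5}] only 5 remains possible at r6c7, so r6c7=5.
Step 46. [r3c1∈{3}] r3c1's peers cover all but 3 ⇒ r3c1=3.
Step 47. [r9c6∈{5}] r9c6's peers cover all but 5 ⇒ r9c6=5.
Step 48. [r6c1∈{6}] r6c1 has the single candidate 6, so r6c1=6.
Step 49. [r2c1∈{1}] nothing but 1 survives at r2c1 ⇒ r2c1=1.
Step 50. [r2c8∈{8}] r2c8's peers cover all but 8 ⇒ r2c8=8.
Step 51. [r5c3∈{1}] r5c3's peers cover all but 1. So r5c3=1.
Step 52. [r4c3∈{7}] r4c3 is down to just 7. So r4c3=7.

Answer: 5 9 8 6 2 1 4 3 7 / 1 7 2 9 4 3 6 8 5 / 3 6 4 8 5 7 9 1 2 / 4 3 7 5 8 9 1 2 6 / 8 5 1 7 6 2 3 9 4 / 6 2 9 1 3 4 5 7 8 / 2 4 6 3 1 8 7 5 9 / 7 1 5 2 9 6 8 4 3 / 9 8 3 4 7 5 2 6 1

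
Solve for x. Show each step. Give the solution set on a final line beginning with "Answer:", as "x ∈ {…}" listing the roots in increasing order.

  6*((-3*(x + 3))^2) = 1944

Step 1. [6*((-3*(x + 3))^2) = 1944] 6 out front; divide by 6 ⇒ div: (-3*(x + 3))^2 = 324.
Step 2. [(-3*(x + 3))^2 = 324] 324 ≥ 0, LHS is (·)² — take ±√, so sqrt: -3*(x + 3) = 18 or -18.
Step 3. [-3*(x + 3) = 18 or -18] LHS = -3·(…); ÷-3 both sides. So div: x + 3 = -6 or 6.
Step 4. [x + 3 = -6 or 6] +3 is outermost — subtract 3 both sides. So sub: x = -9 or 3.

Answer: x ∈ {-9, 3}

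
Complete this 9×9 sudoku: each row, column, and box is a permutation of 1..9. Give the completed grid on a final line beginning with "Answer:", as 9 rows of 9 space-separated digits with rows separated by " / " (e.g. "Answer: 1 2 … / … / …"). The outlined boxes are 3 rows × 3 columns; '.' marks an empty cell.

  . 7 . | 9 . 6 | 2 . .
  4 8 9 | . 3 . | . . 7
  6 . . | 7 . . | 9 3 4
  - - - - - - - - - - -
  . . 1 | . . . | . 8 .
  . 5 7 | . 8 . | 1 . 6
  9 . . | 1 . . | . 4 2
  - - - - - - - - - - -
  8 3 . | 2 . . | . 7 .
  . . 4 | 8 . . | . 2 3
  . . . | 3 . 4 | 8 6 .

Step 1. [r8c7∈{5}] r8c7 is down to just 5 ⇒ r8c7=5.
Step 2. [r2c4∈{5}] only 5 remains possible at r2c4, so r2c4=5.
Step 3. [r3c3∈{2,5}] 5 has one home in row 3: r3c3, so r3c3=5.
Step 4. [r3c2∈{1,2}] in box 1, 2 fits only at r3c2, so r3c2=2.
Step 5. [r4c5∈{2,4,5,6,7,9}] across col 5, 2 lands solely at r4c5 ⇒ r4c5=2.
Step 6. [r3c5∈{1}] only 1 remains possible at r3c5. So r3c5=1.
Step 7. [r4c1∈{3}] only 3 remains possible at r4c1, so r4c1=3.
Step 8. [r6c2∈{6}] r6c2 is down to just 6. So r6c2=6.
Step 9. [r9c1∈{1,2,5,7}] col 1 places 5 nowhere but r9c1 ⇒ r9c1=5.
Step 10. [r9c5∈{7,9}] across row 9, 7 lands solely at r9c5, so r9c5=7.
Step 11. [r6c5∈{5}] r6c5 has the single candidate 5. So r6c5=5.
Step 12. [r1c1∈{1}] r1c1 has the single candidate 1 ⇒ r1c1=1.
Step 13. [r8c5∈{6,9}] across row 8, 6 lands solely at r8c5. So r8c5=6.
Step 14. [r7c5∈{9}] nothing but 9 survives at r7c5, so r7c5=9.
Step 15. [r9c9∈{1,9}] r9c9 is the only open cell in box 9 admitting 9. So r9c9=9.
Step 16. [r8c6∈{1}] r8c6's peers cover all but 1 ⇒ r8c6=1.
Step 17. [r4c7∈{7}] nothing but 7 survives at r4c7, so r4c7=7.
Step 18. [r5c6∈{3,9}] row 5 places 3 nowhere but r5c6, so r5c6=3.
Step 19. [r4c2∈{4}] nothing but 4 survives at r4c2. So r4c2=4.
Step 20. [r1c9∈{5,8}] r1c9 is the only open cell in row 1 admitting 8 ⇒ r1c9=8.
Step 21. [r8c2∈{9}] r8c2 has the single candidate 9 ⇒ r8c2=9.
Step 22. [r5c8∈{9}] nothing but 9 survives at r5c8. So r5c8=9.
Step 23. [r4c4∈{6}] r4c4's peers cover all but 6. So r4c4=6.
Step 24. [r3c6∈{8}] nothing but 8 survives at r3c6 ⇒ r3c6=8.
Step 25. [r6c3∈{8}] nothing but 8 survives at r6c3. So r6c3=8.
Step 26. [r7c6∈{5}] only 5 remains possible at r7c6, so r7c6=5.
Step 27. [r4c9∈{5}] only 5 remains possible at r4c9, so r4c9=5.
Step 28. [r9c3∈{2}] only 2 remains possible at r9c3. So r9c3=2.
Step 29. [r2c8∈{1}] nothing but 1 survives at r2c8. So r2c8=1.
Step 30. [r7c9∈{1}] only 1 remains possible at r7c9 ⇒ r7c9=1.
Step 31. [r1c8∈{5}] r1c8's peers cover all but 5, so r1c8=5.
Step 32. [r5c4∈{4}] only 4 remains possible at r5c4. So r5c4=4.
Step 33. [r7c3∈{6}] r7c3's peers cover all but 6 ⇒ r7c3=6.
Step 34. [r6c7∈{3}] only 3 remains possible at r6c7, so r6c7=3.
Step 35. [r9c2∈{1}] r9c2's peers cover all but 1. So r9c2=1.
Step 36. [r1c3∈{3}] r1c3's peers cover all but 3, so r1c3=3.
Step 37. [r7c7∈{4}] only 4 remains possible at r7c7. So r7c7=4.
Step 38. [r2c7∈{6}] r2c7 is down to just 6. So r2c7=6.
Step 39. [r1c5∈{4}] r1c5's peers cover all but 4 ⇒ r1c5=4.
Step 40. [r8c1∈{7}] nothing but 7 survives at r8c1 ⇒ r8c1=7.
Step 41. [r2c6∈{2}] only 2 remains possible at r2c6 ⇒ r2c6=2.
Step 42. [r6c6∈{7}] r6c6 has the single candidate 7, so r6c6=7.
Step 43. [r4c6∈{9}] only 9 remains possible at r4c6. So r4c6=9.
Step 44. [r5c1∈{2}] r5c1 has the single candidate 2, so r5c1=2.

Answer: 1 7 3 9 4 6 2 5 8 / 4 8 9 5 3 2 6 1 7 / 6 2 5 7 1 8 9 3 4 / 3 4 1 6 2 9 7 8 5 / 2 5 7 4 8 3 1 9 6 / 9 6 8 1 5 7 3 4 2 / 8 3 6 2 9 5 4 7 1 / 7 9 4 8 6 1 5 2 3 / 5 1 2 3 7 4 8 6 9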